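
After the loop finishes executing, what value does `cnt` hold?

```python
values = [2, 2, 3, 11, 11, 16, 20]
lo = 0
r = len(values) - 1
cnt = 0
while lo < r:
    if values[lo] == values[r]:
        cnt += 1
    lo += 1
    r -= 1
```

Let's trace through this code step by step.

Initialize: values = [2, 2, 3, 11, 11, 16, 20]
Initialize: lo = 0
Initialize: r = 6
Initialize: cnt = 0
Entering loop: while lo < r:
After iteration 1: lo = 1, r = 5, cnt = 0
After iteration 2: lo = 2, r = 4, cnt = 0
After iteration 3: lo = 3, r = 3, cnt = 0
Loop ends.

Final answer: 0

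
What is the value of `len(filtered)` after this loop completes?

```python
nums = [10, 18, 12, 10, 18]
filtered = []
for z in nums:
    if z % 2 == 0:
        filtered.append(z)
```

Let's trace through this code step by step.

Initialize: nums = [10, 18, 12, 10, 18]
Initialize: filtered = []
Entering loop: for z in nums:
After iteration 1: z = 10, filtered = [10]
After iteration 2: z = 18, filtered = [10, 18]
After iteration 3: z = 12, filtered = [10, 18, 12]
After iteration 4: z = 10, filtered = [10, 18, 12, 10]
After iteration 5: z = 18, filtered = [10, 18, 12, 10, 18]
Loop ends.
len(filtered) = 5

Final answer: 5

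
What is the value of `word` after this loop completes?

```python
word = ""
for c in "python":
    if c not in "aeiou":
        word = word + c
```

Let's trace through this code step by step.

Initialize: word = ''
Entering loop: for c in "python":
After iteration 1: c = 'p', word = 'p'
After iteration 2: c = 'y', word = 'py'
After iteration 3: c = 't', word = 'pyt'
After iteration 4: c = 'h', word = 'pyth'
After iteration 5: c = 'o', word = 'pyth'
After iteration 6: c = 'n', word = 'pythn'
Loop ends.

Final answer: 'pythn'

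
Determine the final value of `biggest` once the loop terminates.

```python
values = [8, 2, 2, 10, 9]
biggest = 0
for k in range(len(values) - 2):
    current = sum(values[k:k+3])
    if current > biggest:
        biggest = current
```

Let's trace through this code step by step.

Initialize: values = [8, 2, 2, 10, 9]
Initialize: biggest = 0
Entering loop: for k in range(len(values) - 2):
After iteration 1: k = 0, biggest = 12, current = 12
After iteration 2: k = 1, biggest = 14, current = 14
After iteration 3: k = 2, biggest = 21, current = 21
Loop ends.

Final answer: 21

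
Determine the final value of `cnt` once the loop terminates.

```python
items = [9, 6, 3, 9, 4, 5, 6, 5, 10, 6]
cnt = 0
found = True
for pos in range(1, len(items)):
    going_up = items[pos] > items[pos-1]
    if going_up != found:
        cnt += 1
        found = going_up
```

Let's trace through this code step by step.

Initialize: items = [9, 6, 3, 9, 4, 5, 6, 5, 10, 6]
Initialize: cnt = 0
Initialize: found = True
Entering loop: for pos in range(1, len(items)):
After iteration 1: pos = 1, cnt = 1, found = False, going_up = False
After iteration 2: pos = 2, cnt = 1, found = False, going_up = False
After iteration 3: pos = 3, cnt = 2, found = True, going_up = True
After iteration 4: pos = 4, cnt = 3, found = False, going_up = False
After iteration 5: pos = 5, cnt = 4, found = True, going_up = True
After iteration 6: pos = 6, cnt = 4, found = True, going_up = True
After iteration 7: pos = 7, cnt = 5, found = False, going_up = False
After iteration 8: pos = 8, cnt = 6, found = True, going_up = True
After iteration 9: pos = 9, cnt = 7, found = False, going_up = False
Loop ends.

Final answer: 7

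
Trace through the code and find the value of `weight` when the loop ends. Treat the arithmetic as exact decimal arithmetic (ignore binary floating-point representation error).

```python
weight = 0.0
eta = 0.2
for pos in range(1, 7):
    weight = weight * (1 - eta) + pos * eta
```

Let's trace through this code step by step.

Initialize: weight = 0.0
Initialize: eta = 0.2
Entering loop: for pos in range(1, 7):
After iteration 1: pos = 1, weight = 0.2
After iteration 2: pos = 2, weight = 0.56
After iteration 3: pos = 3, weight = 1.048
After iteration 4: pos = 4, weight = 1.6384
After iteration 5: pos = 5, weight = 2.31072
After iteration 6: pos = 6, weight = 3.048576
Loop ends.

Final answer: 3.048576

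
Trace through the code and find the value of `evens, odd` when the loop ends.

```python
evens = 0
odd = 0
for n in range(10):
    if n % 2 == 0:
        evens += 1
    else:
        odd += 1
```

Let's trace through this code step by step.

Initialize: evens = 0
Initialize: odd = 0
Entering loop: for n in range(10):
After iteration 1: n = 0, evens = 1, odd = 0
After iteration 2: n = 1, evens = 1, odd = 1
After iteration 3: n = 2, evens = 2, odd = 1
After iteration 4: n = 3, evens = 2, odd = 2
After iteration 5: n = 4, evens = 3, odd = 2
After iteration 6: n = 5, evens = 3, odd = 3
After iteration 7: n = 6, evens = 4, odd = 3
After iteration 8: n = 7, evens = 4, odd = 4
After iteration 9: n = 8, evens = 5, odd = 4
After iteration 10: n = 9, evens = 5, odd = 5
Loop ends.

Final answer: 5, 5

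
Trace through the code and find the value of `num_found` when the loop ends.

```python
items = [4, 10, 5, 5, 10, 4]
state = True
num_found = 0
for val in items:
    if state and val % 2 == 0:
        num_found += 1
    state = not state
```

Let's trace through this code step by step.

Initialize: items = [4, 10, 5, 5, 10, 4]
Initialize: state = True
Initialize: num_found = 0
Entering loop: for val in items:
After iteration 1: val = 4, state = False, num_found = 1
After iteration 2: val = 10, state = True, num_found = 1
After iteration 3: val = 5, state = False, num_found = 1
After iteration 4: val = 5, state = True, num_found = 1
After iteration 5: val = 10, state = False, num_found = 2
After iteration 6: val = 4, state = True, num_found = 2
Loop ends.

Final answer: 2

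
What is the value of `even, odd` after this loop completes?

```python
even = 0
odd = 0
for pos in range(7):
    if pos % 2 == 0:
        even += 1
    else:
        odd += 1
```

Let's trace through this code step by step.

Initialize: even = 0
Initialize: odd = 0
Entering loop: for pos in range(7):
After iteration 1: pos = 0, even = 1, odd = 0
After iteration 2: pos = 1, even = 1, odd = 1
After iteration 3: pos = 2, even = 2, odd = 1
After iteration 4: pos = 3, even = 2, odd = 2
After iteration 5: pos = 4, even = 3, odd = 2
After iteration 6: pos = 5, even = 3, odd = 3
After iteration 7: pos = 6, even = 4, odd = 3
Loop ends.

Final answer: 4, 3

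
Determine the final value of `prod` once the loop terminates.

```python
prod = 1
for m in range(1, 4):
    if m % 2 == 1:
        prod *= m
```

Let's trace through this code step by step.

Initialize: prod = 1
Entering loop: for m in range(1, 4):
After iteration 1: m = 1, prod = 1
After iteration 2: m = 2, prod = 1
After iteration 3: m = 3, prod = 3
Loop ends.

Final answer: 3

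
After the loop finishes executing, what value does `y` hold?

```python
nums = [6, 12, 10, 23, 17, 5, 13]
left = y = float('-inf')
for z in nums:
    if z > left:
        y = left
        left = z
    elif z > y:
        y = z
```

Let's trace through this code step by step.

Initialize: nums = [6, 12, 10, 23, 17, 5, 13]
Initialize: left = -inf
Initialize: y = -inf
Entering loop: for z in nums:
After iteration 1: z = 6, left = 6, y = -inf
After iteration 2: z = 12, left = 12, y = 6
After iteration 3: z = 10, left = 12, y = 10
After iteration 4: z = 23, left = 23, y = 12
After iteration 5: z = 17, left = 23, y = 17
After iteration 6: z = 5, left = 23, y = 17
After iteration 7: z = 13, left = 23, y = 17
Loop ends.

Final answer: 17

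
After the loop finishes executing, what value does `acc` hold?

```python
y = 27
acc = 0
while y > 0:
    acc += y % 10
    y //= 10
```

Let's trace through this code step by step.

Initialize: y = 27
Initialize: acc = 0
Entering loop: while y > 0:
After iteration 1: y = 2, acc = 7
After iteration 2: y = 0, acc = 9
Loop ends.

Final answer: 9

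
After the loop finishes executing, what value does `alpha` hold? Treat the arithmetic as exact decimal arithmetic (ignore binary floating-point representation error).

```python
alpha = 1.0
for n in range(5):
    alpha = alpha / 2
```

Let's trace through this code step by step.

Initialize: alpha = 1.0
Entering loop: for n in range(5):
After iteration 1: n = 0, alpha = 0.5
After iteration 2: n = 1, alpha = 0.25
After iteration 3: n = 2, alpha = 0.125
After iteration 4: n = 3, alpha = 0.0625
After iteration 5: n = 4, alpha = 0.03125
Loop ends.

Final answer: 0.03125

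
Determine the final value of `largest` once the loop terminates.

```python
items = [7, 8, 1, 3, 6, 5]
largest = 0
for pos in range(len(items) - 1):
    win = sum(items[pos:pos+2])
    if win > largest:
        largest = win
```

Let's trace through this code step by step.

Initialize: items = [7, 8, 1, 3, 6, 5]
Initialize: largest = 0
Entering loop: for pos in range(len(items) - 1):
After iteration 1: pos = 0, largest = 15, win = 15
After iteration 2: pos = 1, largest = 15, win = 9
After iteration 3: pos = 2, largest = 15, win = 4
After iteration 4: pos = 3, largest = 15, win = 9
After iteration 5: pos = 4, largest = 15, win = 11
Loop ends.

Final answer: 15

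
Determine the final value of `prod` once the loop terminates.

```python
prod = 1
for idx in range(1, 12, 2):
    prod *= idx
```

Let's trace through this code step by step.

Initialize: prod = 1
Entering loop: for idx in range(1, 12, 2):
After iteration 1: idx = 1, prod = 1
After iteration 2: idx = 3, prod = 3
After iteration 3: idx = 5, prod = 15
After iteration 4: idx = 7, prod = 105
After iteration 5: idx = 9, prod = 945
After iteration 6: idx = 11, prod = 10395
Loop ends.

Final answer: 10395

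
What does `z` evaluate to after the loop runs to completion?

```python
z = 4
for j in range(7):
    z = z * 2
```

Let's trace through this code step by step.

Initialize: z = 4
Entering loop: for j in range(7):
After iteration 1: j = 0, z = 8
After iteration 2: j = 1, z = 16
After iteration 3: j = 2, z = 32
After iteration 4: j = 3, z = 64
After iteration 5: j = 4, z = 128
After iteration 6: j = 5, z = 256
After iteration 7: j = 6, z = 512
Loop ends.

Final answer: 512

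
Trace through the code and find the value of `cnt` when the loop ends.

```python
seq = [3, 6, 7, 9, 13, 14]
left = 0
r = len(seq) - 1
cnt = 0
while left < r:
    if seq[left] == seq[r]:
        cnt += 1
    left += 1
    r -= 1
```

Let's trace through this code step by step.

Initialize: seq = [3, 6, 7, 9, 13, 14]
Initialize: left = 0
Initialize: r = 5
Initialize: cnt = 0
Entering loop: while left < r:
After iteration 1: left = 1, r = 4, cnt = 0
After iteration 2: left = 2, r = 3, cnt = 0
After iteration 3: left = 3, r = 2, cnt = 0
Loop ends.

Final answer: 0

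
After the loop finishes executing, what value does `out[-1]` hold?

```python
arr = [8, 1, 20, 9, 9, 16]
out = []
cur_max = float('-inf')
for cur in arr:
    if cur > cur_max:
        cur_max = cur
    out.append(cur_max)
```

Let's trace through this code step by step.

Initialize: arr = [8, 1, 20, 9, 9, 16]
Initialize: out = []
Initialize: cur_max = -inf
Entering loop: for cur in arr:
After iteration 1: cur = 8, out = [8], cur_max = 8
After iteration 2: cur = 1, out = [8, 8], cur_max = 8
After iteration 3: cur = 20, out = [8, 8, 20], cur_max = 20
After iteration 4: cur = 9, out = [8, 8, 20, 20], cur_max = 20
After iteration 5: cur = 9, out = [8, 8, 20, 20, 20], cur_max = 20
After iteration 6: cur = 16, out = [8, 8, 20, 20, 20, 20], cur_max = 20
Loop ends.
out[-1] = 20

Final answer: 20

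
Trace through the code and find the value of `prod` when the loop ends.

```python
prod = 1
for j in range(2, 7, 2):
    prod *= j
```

Let's trace through this code step by step.

Initialize: prod = 1
Entering loop: for j in range(2, 7, 2):
After iteration 1: j = 2, prod = 2
After iteration 2: j = 4, prod = 8
After iteration 3: j = 6, prod = 48
Loop ends.

Final answer: 48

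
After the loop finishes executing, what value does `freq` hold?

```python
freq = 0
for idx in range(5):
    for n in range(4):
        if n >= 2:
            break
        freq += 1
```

Let's trace through this code step by step.

Initialize: freq = 0
Entering loop: for idx in range(5):
After iteration 1: idx = 0, freq = 2
After iteration 2: idx = 1, freq = 4
After iteration 3: idx = 2, freq = 6
After iteration 4: idx = 3, freq = 8
After iteration 5: idx = 4, freq = 10
Loop ends.

Final answer: 10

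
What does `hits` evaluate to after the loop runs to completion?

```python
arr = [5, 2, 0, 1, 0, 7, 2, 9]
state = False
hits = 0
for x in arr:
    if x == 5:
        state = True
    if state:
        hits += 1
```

Let's trace through this code step by step.

Initialize: arr = [5, 2, 0, 1, 0, 7, 2, 9]
Initialize: state = False
Initialize: hits = 0
Entering loop: for x in arr:
After iteration 1: x = 5, state = True, hits = 1
After iteration 2: x = 2, state = True, hits = 2
After iteration 3: x = 0, state = True, hits = 3
After iteration 4: x = 1, state = True, hits = 4
After iteration 5: x = 0, state = True, hits = 5
After iteration 6: x = 7, state = True, hits = 6
After iteration 7: x = 2, state = True, hits = 7
After iteration 8: x = 9, state = True, hits = 8
Loop ends.

Final answer: 8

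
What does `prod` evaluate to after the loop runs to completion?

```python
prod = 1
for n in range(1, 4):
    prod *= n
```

Let's trace through this code step by step.

Initialize: prod = 1
Entering loop: for n in range(1, 4):
After iteration 1: n = 1, prod = 1
After iteration 2: n = 2, prod = 2
After iteration 3: n = 3, prod = 6
Loop ends.

Final answer: 6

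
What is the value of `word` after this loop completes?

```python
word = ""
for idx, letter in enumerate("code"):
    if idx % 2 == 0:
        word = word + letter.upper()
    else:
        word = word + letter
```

Let's trace through this code step by step.

Initialize: word = ''
Entering loop: for idx, letter in enumerate("code"):
After iteration 1: idx = 0, letter = 'c', word = 'C'
After iteration 2: idx = 1, letter = 'o', word = 'Co'
After iteration 3: idx = 2, letter = 'd', word = 'CoD'
After iteration 4: idx = 3, letter = 'e', word = 'CoDe'
Loop ends.

Final answer: 'CoDe'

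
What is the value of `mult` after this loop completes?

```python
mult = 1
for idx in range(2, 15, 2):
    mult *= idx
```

Let's trace through this code step by step.

Initialize: mult = 1
Entering loop: for idx in range(2, 15, 2):
After iteration 1: idx = 2, mult = 2
After iteration 2: idx = 4, mult = 8
After iteration 3: idx = 6, mult = 48
After iteration 4: idx = 8, mult = 384
After iteration 5: idx = 10, mult = 3840
After iteration 6: idx = 12, mult = 46080
After iteration 7: idx = 14, mult = 645120
Loop ends.

Final answer: 645120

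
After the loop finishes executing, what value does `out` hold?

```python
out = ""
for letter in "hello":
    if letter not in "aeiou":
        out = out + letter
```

Let's trace through this code step by step.

Initialize: out = ''
Entering loop: for letter in "hello":
After iteration 1: letter = 'h', out = 'h'
After iteration 2: letter = 'e', out = 'h'
After iteration 3: letter = 'l', out = 'hl'
After iteration 4: letter = 'l', out = 'hll'
After iteration 5: letter = 'o', out = 'hll'
Loop ends.

Final answer: 'hll'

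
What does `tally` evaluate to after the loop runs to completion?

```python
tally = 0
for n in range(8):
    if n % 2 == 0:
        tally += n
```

Let's trace through this code step by step.

Initialize: tally = 0
Entering loop: for n in range(8):
After iteration 1: n = 0, tally = 0
After iteration 2: n = 1, tally = 0
After iteration 3: n = 2, tally = 2
After iteration 4: n = 3, tally = 2
After iteration 5: n = 4, tally = 6
After iteration 6: n = 5, tally = 6
After iteration 7: n = 6, tally = 12
After iteration 8: n = 7, tally = 12
Loop ends.

Final answer: 12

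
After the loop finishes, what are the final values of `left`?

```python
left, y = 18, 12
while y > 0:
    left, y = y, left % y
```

Let's trace through this code step by step.

Initialize: left = 18
Initialize: y = 12
Entering loop: while y > 0:
After iteration 1: left = 12, y = 6
After iteration 2: left = 6, y = 0
Loop ends.

Final answer: 6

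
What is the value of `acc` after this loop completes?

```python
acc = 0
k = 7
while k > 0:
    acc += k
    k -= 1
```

Let's trace through this code step by step.

Initialize: acc = 0
Initialize: k = 7
Entering loop: while k > 0:
After iteration 1: acc = 7, k = 6
After iteration 2: acc = 13, k = 5
After iteration 3: acc = 18, k = 4
After iteration 4: acc = 22, k = 3
After iteration 5: acc = 25, k = 2
After iteration 6: acc = 27, k = 1
After iteration 7: acc = 28, k = 0
Loop ends.

Final answer: 28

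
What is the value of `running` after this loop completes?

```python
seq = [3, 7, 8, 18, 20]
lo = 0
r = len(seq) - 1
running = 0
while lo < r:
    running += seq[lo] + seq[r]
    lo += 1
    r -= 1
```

Let's trace through this code step by step.

Initialize: seq = [3, 7, 8, 18, 20]
Initialize: lo = 0
Initialize: r = 4
Initialize: running = 0
Entering loop: while lo < r:
After iteration 1: lo = 1, r = 3, running = 23
After iteration 2: lo = 2, r = 2, running = 48
Loop ends.

Final answer: 48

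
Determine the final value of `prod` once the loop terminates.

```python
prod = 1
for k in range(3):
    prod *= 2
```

Let's trace through this code step by step.

Initialize: prod = 1
Entering loop: for k in range(3):
After iteration 1: k = 0, prod = 2
After iteration 2: k = 1, prod = 4
After iteration 3: k = 2, prod = 8
Loop ends.

Final answer: 8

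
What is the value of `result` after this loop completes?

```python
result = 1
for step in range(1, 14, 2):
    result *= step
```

Let's trace through this code step by step.

Initialize: result = 1
Entering loop: for step in range(1, 14, 2):
After iteration 1: step = 1, result = 1
After iteration 2: step = 3, result = 3
After iteration 3: step = 5, result = 15
After iteration 4: step = 7, result = 105
After iteration 5: step = 9, result = 945
After iteration 6: step = 11, result = 10395
After iteration 7: step = 13, result = 135135
Loop ends.

Final answer: 135135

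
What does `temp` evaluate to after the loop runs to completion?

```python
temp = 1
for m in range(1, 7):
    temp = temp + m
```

Let's trace through this code step by step.

Initialize: temp = 1
Entering loop: for m in range(1, 7):
After iteration 1: m = 1, temp = 2
After iteration 2: m = 2, temp = 4
After iteration 3: m = 3, temp = 7
After iteration 4: m = 4, temp = 11
After iteration 5: m = 5, temp = 16
After iteration 6: m = 6, temp = 22
Loop ends.

Final answer: 22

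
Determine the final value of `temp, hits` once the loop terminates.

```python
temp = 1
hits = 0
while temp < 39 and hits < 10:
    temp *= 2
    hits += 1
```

Let's trace through this code step by step.

Initialize: temp = 1
Initialize: hits = 0
Entering loop: while temp < 39 and hits < 10:
After iteration 1: temp = 2, hits = 1
After iteration 2: temp = 4, hits = 2
After iteration 3: temp = 8, hits = 3
After iteration 4: temp = 16, hits = 4
After iteration 5: temp = 32, hits = 5
After iteration 6: temp = 64, hits = 6
Loop ends.

Final answer: 64, 6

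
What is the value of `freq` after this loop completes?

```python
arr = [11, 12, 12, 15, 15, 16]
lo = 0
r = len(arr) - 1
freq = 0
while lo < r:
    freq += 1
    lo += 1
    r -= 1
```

Let's trace through this code step by step.

Initialize: arr = [11, 12, 12, 15, 15, 16]
Initialize: lo = 0
Initialize: r = 5
Initialize: freq = 0
Entering loop: while lo < r:
After iteration 1: lo = 1, r = 4, freq = 1
After iteration 2: lo = 2, r = 3, freq = 2
After iteration 3: lo = 3, r = 2, freq = 3
Loop ends.

Final answer: 3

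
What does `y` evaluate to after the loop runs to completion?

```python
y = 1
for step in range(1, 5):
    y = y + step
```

Let's trace through this code step by step.

Initialize: y = 1
Entering loop: for step in range(1, 5):
After iteration 1: step = 1, y = 2
After iteration 2: step = 2, y = 4
After iteration 3: step = 3, y = 7
After iteration 4: step = 4, y = 11
Loop ends.

Final answer: 11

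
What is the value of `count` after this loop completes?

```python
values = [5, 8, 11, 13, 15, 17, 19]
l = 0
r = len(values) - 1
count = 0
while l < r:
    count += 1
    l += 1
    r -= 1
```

Let's trace through this code step by step.

Initialize: values = [5, 8, 11, 13, 15, 17, 19]
Initialize: l = 0
Initialize: r = 6
Initialize: count = 0
Entering loop: while l < r:
After iteration 1: l = 1, r = 5, count = 1
After iteration 2: l = 2, r = 4, count = 2
After iteration 3: l = 3, r = 3, count = 3
Loop ends.

Final answer: 3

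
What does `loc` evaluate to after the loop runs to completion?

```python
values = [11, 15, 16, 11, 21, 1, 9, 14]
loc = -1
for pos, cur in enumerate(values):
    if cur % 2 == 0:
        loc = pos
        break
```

Let's trace through this code step by step.

Initialize: values = [11, 15, 16, 11, 21, 1, 9, 14]
Initialize: loc = -1
Entering loop: for pos, cur in enumerate(values):
After iteration 1: pos = 0, cur = 11, loc = -1
After iteration 2: pos = 1, cur = 15, loc = -1
After iteration 3: pos = 2, cur = 16, loc = 2
Loop ends.

Final answer: 2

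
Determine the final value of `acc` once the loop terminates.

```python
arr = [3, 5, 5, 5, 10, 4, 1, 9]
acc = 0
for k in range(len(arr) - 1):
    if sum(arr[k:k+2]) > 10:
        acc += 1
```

Let's trace through this code step by step.

Initialize: arr = [3, 5, 5, 5, 10, 4, 1, 9]
Initialize: acc = 0
Entering loop: for k in range(len(arr) - 1):
After iteration 1: k = 0, acc = 0
After iteration 2: k = 1, acc = 0
After iteration 3: k = 2, acc = 0
After iteration 4: k = 3, acc = 1
After iteration 5: k = 4, acc = 2
After iteration 6: k = 5, acc = 2
After iteration 7: k = 6, acc = 2
Loop ends.

Final answer: 2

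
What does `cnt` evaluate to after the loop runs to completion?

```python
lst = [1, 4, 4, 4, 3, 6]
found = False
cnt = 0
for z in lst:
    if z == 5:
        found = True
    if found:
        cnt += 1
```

Let's trace through this code step by step.

Initialize: lst = [1, 4, 4, 4, 3, 6]
Initialize: found = False
Initialize: cnt = 0
Entering loop: for z in lst:
After iteration 1: z = 1, cnt = 0
After iteration 2: z = 4, cnt = 0
After iteration 3: z = 4, cnt = 0
After iteration 4: z = 4, cnt = 0
After iteration 5: z = 3, cnt = 0
After iteration 6: z = 6, cnt = 0
Loop ends.

Final answer: 0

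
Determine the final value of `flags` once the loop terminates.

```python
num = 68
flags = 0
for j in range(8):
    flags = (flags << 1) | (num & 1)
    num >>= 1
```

Let's trace through this code step by step.

Initialize: num = 68
Initialize: flags = 0
Entering loop: for j in range(8):
After iteration 1: j = 0, num = 34, flags = 0
After iteration 2: j = 1, num = 17, flags = 0
After iteration 3: j = 2, num = 8, flags = 1
After iteration 4: j = 3, num = 4, flags = 2
After iteration 5: j = 4, num = 2, flags = 4
After iteration 6: j = 5, num = 1, flags = 8
After iteration 7: j = 6, num = 0, flags = 17
After iteration 8: j = 7, num = 0, flags = 34
Loop ends.

Final answer: 34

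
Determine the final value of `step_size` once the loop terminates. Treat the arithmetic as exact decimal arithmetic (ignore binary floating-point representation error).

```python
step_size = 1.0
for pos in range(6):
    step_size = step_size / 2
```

Let's trace through this code step by step.

Initialize: step_size = 1.0
Entering loop: for pos in range(6):
After iteration 1: pos = 0, step_size = 0.5
After iteration 2: pos = 1, step_size = 0.25
After iteration 3: pos = 2, step_size = 0.125
After iteration 4: pos = 3, step_size = 0.0625
After iteration 5: pos = 4, step_size = 0.03125
After iteration 6: pos = 5, step_size = 0.015625
Loop ends.

Final answer: 0.015625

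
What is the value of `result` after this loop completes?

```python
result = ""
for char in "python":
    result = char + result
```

Let's trace through this code step by step.

Initialize: result = ''
Entering loop: for char in "python":
After iteration 1: char = 'p', result = 'p'
After iteration 2: char = 'y', result = 'yp'
After iteration 3: char = 't', result = 'typ'
After iteration 4: char = 'h', result = 'htyp'
After iteration 5: char = 'o', result = 'ohtyp'
After iteration 6: char = 'n', result = 'nohtyp'
Loop ends.

Final answer: 'nohtyp'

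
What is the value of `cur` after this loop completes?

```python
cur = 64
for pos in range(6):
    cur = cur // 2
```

Let's trace through this code step by step.

Initialize: cur = 64
Entering loop: for pos in range(6):
After iteration 1: pos = 0, cur = 32
After iteration 2: pos = 1, cur = 16
After iteration 3: pos = 2, cur = 8
After iteration 4: pos = 3, cur = 4
After iteration 5: pos = 4, cur = 2
After iteration 6: pos = 5, cur = 1
Loop ends.

Final answer: 1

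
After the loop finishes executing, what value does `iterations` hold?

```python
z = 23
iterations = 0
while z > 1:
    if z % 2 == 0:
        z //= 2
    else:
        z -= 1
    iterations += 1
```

Let's trace through this code step by step.

Initialize: z = 23
Initialize: iterations = 0
Entering loop: while z > 1:
After iteration 1: z = 22, iterations = 1
After iteration 2: z = 11, iterations = 2
After iteration 3: z = 10, iterations = 3
After iteration 4: z = 5, iterations = 4
After iteration 5: z = 4, iterations = 5
After iteration 6: z = 2, iterations = 6
After iteration 7: z = 1, iterations = 7
Loop ends.

Final answer: 7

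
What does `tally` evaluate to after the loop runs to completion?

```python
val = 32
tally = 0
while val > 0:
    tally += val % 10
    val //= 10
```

Let's trace through this code step by step.

Initialize: val = 32
Initialize: tally = 0
Entering loop: while val > 0:
After iteration 1: val = 3, tally = 2
After iteration 2: val = 0, tally = 5
Loop ends.

Final answer: 5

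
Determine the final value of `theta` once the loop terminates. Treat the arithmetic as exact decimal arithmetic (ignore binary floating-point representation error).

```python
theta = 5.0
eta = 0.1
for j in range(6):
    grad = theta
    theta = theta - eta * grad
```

Let's trace through this code step by step.

Initialize: theta = 5.0
Initialize: eta = 0.1
Entering loop: for j in range(6):
After iteration 1: j = 0, theta = 4.5, grad = 5.0
After iteration 2: j = 1, theta = 4.05, grad = 4.5
After iteration 3: j = 2, theta = 3.645, grad = 4.05
After iteration 4: j = 3, theta = 3.2805, grad = 3.645
After iteration 5: j = 4, theta = 2.95245, grad = 3.2805
After iteration 6: j = 5, theta = 2.657205, grad = 2.95245
Loop ends.

Final answer: 2.657205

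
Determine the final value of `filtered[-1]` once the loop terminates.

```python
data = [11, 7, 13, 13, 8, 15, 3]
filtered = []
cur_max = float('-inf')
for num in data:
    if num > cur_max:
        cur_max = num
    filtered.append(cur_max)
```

Let's trace through this code step by step.

Initialize: data = [11, 7, 13, 13, 8, 15, 3]
Initialize: filtered = []
Initialize: cur_max = -inf
Entering loop: for num in data:
After iteration 1: num = 11, filtered = [11], cur_max = 11
After iteration 2: num = 7, filtered = [11, 11], cur_max = 11
After iteration 3: num = 13, filtered = [11, 11, 13], cur_max = 13
After iteration 4: num = 13, filtered = [11, 11, 13, 13], cur_max = 13
After iteration 5: num = 8, filtered = [11, 11, 13, 13, 13], cur_max = 13
After iteration 6: num = 15, filtered = [11, 11, 13, 13, 13, 15], cur_max = 15
After iteration 7: num = 3, filtered = [11, 11, 13, 13, 13, 15, 15], cur_max = 15
Loop ends.
filtered[-1] = 15

Final answer: 15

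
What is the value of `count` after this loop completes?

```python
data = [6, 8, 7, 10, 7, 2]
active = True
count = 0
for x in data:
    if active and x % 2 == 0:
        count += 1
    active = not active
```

Let's trace through this code step by step.

Initialize: data = [6, 8, 7, 10, 7, 2]
Initialize: active = True
Initialize: count = 0
Entering loop: for x in data:
After iteration 1: x = 6, active = False, count = 1
After iteration 2: x = 8, active = True, count = 1
After iteration 3: x = 7, active = False, count = 1
After iteration 4: x = 10, active = True, count = 1
After iteration 5: x = 7, active = False, count = 1
After iteration 6: x = 2, active = True, count = 1
Loop ends.

Final answer: 1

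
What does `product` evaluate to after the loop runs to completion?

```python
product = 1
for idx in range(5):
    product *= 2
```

Let's trace through this code step by step.

Initialize: product = 1
Entering loop: for idx in range(5):
After iteration 1: idx = 0, product = 2
After iteration 2: idx = 1, product = 4
After iteration 3: idx = 2, product = 8
After iteration 4: idx = 3, product = 16
After iteration 5: idx = 4, product = 32
Loop ends.

Final answer: 32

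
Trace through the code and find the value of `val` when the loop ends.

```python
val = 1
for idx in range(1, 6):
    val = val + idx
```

Let's trace through this code step by step.

Initialize: val = 1
Entering loop: for idx in range(1, 6):
After iteration 1: idx = 1, val = 2
After iteration 2: idx = 2, val = 4
After iteration 3: idx = 3, val = 7
After iteration 4: idx = 4, val = 11
After iteration 5: idx = 5, val = 16
Loop ends.

Final answer: 16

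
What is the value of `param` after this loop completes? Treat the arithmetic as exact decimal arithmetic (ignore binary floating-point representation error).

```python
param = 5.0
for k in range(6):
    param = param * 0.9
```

Let's trace through this code step by step.

Initialize: param = 5.0
Entering loop: for k in range(6):
After iteration 1: k = 0, param = 4.5
After iteration 2: k = 1, param = 4.05
After iteration 3: k = 2, param = 3.645
After iteration 4: k = 3, param = 3.2805
After iteration 5: k = 4, param = 2.95245
After iteration 6: k = 5, param = 2.657205
Loop ends.

Final answer: 2.657205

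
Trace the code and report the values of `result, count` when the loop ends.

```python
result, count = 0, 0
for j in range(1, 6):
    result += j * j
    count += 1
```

Let's trace through this code step by step.

Initialize: result = 0
Initialize: count = 0
Entering loop: for j in range(1, 6):
After iteration 1: j = 1, result = 1, count = 1
After iteration 2: j = 2, result = 5, count = 2
After iteration 3: j = 3, result = 14, count = 3
After iteration 4: j = 4, result = 30, count = 4
After iteration 5: j = 5, result = 55, count = 5
Loop ends.

Final answer: 55, 5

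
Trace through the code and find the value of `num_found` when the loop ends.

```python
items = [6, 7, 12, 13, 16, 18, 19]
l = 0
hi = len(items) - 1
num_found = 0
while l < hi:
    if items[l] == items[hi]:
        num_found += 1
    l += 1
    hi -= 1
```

Let's trace through this code step by step.

Initialize: items = [6, 7, 12, 13, 16, 18, 19]
Initialize: l = 0
Initialize: hi = 6
Initialize: num_found = 0
Entering loop: while l < hi:
After iteration 1: l = 1, hi = 5, num_found = 0
After iteration 2: l = 2, hi = 4, num_found = 0
After iteration 3: l = 3, hi = 3, num_found = 0
Loop ends.

Final answer: 0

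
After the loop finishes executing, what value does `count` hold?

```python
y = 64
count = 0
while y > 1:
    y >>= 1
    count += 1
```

Let's trace through this code step by step.

Initialize: y = 64
Initialize: count = 0
Entering loop: while y > 1:
After iteration 1: y = 32, count = 1
After iteration 2: y = 16, count = 2
After iteration 3: y = 8, count = 3
After iteration 4: y = 4, count = 4
After iteration 5: y = 2, count = 5
After iteration 6: y = 1, count = 6
Loop ends.

Final answer: 6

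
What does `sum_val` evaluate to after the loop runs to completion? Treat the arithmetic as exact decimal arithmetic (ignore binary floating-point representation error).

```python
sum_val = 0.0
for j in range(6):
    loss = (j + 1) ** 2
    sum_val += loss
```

Let's trace through this code step by step.

Initialize: sum_val = 0.0
Entering loop: for j in range(6):
After iteration 1: j = 0, sum_val = 1.0, loss = 1
After iteration 2: j = 1, sum_val = 5.0, loss = 4
After iteration 3: j = 2, sum_val = 14.0, loss = 9
After iteration 4: j = 3, sum_val = 30.0, loss = 16
After iteration 5: j = 4, sum_val = 55.0, loss = 25
After iteration 6: j = 5, sum_val = 91.0, loss = 36
Loop ends.

Final answer: 91.0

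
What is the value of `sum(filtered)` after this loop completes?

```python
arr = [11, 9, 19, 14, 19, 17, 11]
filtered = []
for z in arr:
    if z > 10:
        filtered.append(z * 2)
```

Let's trace through this code step by step.

Initialize: arr = [11, 9, 19, 14, 19, 17, 11]
Initialize: filtered = []
Entering loop: for z in arr:
After iteration 1: z = 11, filtered = [22]
After iteration 2: z = 9, filtered = [22]
After iteration 3: z = 19, filtered = [22, 38]
After iteration 4: z = 14, filtered = [22, 38, 28]
After iteration 5: z = 19, filtered = [22, 38, 28, 38]
After iteration 6: z = 17, filtered = [22, 38, 28, 38, 34]
After iteration 7: z = 11, filtered = [22, 38, 28, 38, 34, 22]
Loop ends.
sum(filtered) = 182

Final answer: 182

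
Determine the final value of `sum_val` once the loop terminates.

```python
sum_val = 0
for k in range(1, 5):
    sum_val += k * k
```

Let's trace through this code step by step.

Initialize: sum_val = 0
Entering loop: for k in range(1, 5):
After iteration 1: k = 1, sum_val = 1
After iteration 2: k = 2, sum_val = 5
After iteration 3: k = 3, sum_val = 14
After iteration 4: k = 4, sum_val = 30
Loop ends.

Final answer: 30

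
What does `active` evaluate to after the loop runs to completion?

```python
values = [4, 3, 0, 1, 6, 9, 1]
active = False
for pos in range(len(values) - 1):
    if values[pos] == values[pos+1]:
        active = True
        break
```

Let's trace through this code step by step.

Initialize: values = [4, 3, 0, 1, 6, 9, 1]
Initialize: active = False
Entering loop: for pos in range(len(values) - 1):
After iteration 1: pos = 0, active = False
After iteration 2: pos = 1, active = False
After iteration 3: pos = 2, active = False
After iteration 4: pos = 3, active = False
After iteration 5: pos = 4, active = False
After iteration 6: pos = 5, active = False
Loop ends.

Final answer: False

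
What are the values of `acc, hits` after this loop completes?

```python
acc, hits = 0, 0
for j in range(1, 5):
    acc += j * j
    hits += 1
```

Let's trace through this code step by step.

Initialize: acc = 0
Initialize: hits = 0
Entering loop: for j in range(1, 5):
After iteration 1: j = 1, acc = 1, hits = 1
After iteration 2: j = 2, acc = 5, hits = 2
After iteration 3: j = 3, acc = 14, hits = 3
After iteration 4: j = 4, acc = 30, hits = 4
Loop ends.

Final answer: 30, 4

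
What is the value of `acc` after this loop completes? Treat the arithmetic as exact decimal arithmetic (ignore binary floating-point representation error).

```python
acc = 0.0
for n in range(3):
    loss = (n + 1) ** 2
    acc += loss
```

Let's trace through this code step by step.

Initialize: acc = 0.0
Entering loop: for n in range(3):
After iteration 1: n = 0, acc = 1.0, loss = 1
After iteration 2: n = 1, acc = 5.0, loss = 4
After iteration 3: n = 2, acc = 14.0, loss = 9
Loop ends.

Final answer: 14.0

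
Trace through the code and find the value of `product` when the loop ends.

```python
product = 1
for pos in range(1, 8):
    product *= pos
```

Let's trace through this code step by step.

Initialize: product = 1
Entering loop: for pos in range(1, 8):
After iteration 1: pos = 1, product = 1
After iteration 2: pos = 2, product = 2
After iteration 3: pos = 3, product = 6
After iteration 4: pos = 4, product = 24
After iteration 5: pos = 5, product = 120
After iteration 6: pos = 6, product = 720
After iteration 7: pos = 7, product = 5040
Loop ends.

Final answer: 5040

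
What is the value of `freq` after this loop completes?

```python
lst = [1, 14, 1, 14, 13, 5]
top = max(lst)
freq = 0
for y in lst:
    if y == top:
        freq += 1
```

Let's trace through this code step by step.

Initialize: lst = [1, 14, 1, 14, 13, 5]
Initialize: top = 14
Initialize: freq = 0
Entering loop: for y in lst:
After iteration 1: y = 1, freq = 0
After iteration 2: y = 14, freq = 1
After iteration 3: y = 1, freq = 1
After iteration 4: y = 14, freq = 2
After iteration 5: y = 13, freq = 2
After iteration 6: y = 5, freq = 2
Loop ends.

Final answer: 2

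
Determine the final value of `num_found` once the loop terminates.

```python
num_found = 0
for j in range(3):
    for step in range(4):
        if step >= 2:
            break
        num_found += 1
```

Let's trace through this code step by step.

Initialize: num_found = 0
Entering loop: for j in range(3):
After iteration 1: j = 0, num_found = 2
After iteration 2: j = 1, num_found = 4
After iteration 3: j = 2, num_found = 6
Loop ends.

Final answer: 6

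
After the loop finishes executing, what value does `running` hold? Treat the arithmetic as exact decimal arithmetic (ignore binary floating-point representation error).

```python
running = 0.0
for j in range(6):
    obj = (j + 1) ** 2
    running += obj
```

Let's trace through this code step by step.

Initialize: running = 0.0
Entering loop: for j in range(6):
After iteration 1: j = 0, running = 1.0, obj = 1
After iteration 2: j = 1, running = 5.0, obj = 4
After iteration 3: j = 2, running = 14.0, obj = 9
After iteration 4: j = 3, running = 30.0, obj = 16
After iteration 5: j = 4, running = 55.0, obj = 25
After iteration 6: j = 5, running = 91.0, obj = 36
Loop ends.

Final answer: 91.0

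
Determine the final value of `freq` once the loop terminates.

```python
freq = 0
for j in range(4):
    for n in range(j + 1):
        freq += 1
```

Let's trace through this code step by step.

Initialize: freq = 0
Entering loop: for j in range(4):
After iteration 1: j = 0, freq = 1, n = 0
After iteration 2: j = 1, freq = 3, n = 1
After iteration 3: j = 2, freq = 6, n = 2
After iteration 4: j = 3, freq = 10, n = 3
Loop ends.

Final answer: 10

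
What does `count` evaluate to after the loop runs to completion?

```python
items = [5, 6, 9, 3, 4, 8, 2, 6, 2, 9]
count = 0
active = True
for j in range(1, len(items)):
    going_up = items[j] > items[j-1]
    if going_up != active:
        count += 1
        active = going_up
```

Let's trace through this code step by step.

Initialize: items = [5, 6, 9, 3, 4, 8, 2, 6, 2, 9]
Initialize: count = 0
Initialize: active = True
Entering loop: for j in range(1, len(items)):
After iteration 1: j = 1, count = 0, active = True, going_up = True
After iteration 2: j = 2, count = 0, active = True, going_up = True
After iteration 3: j = 3, count = 1, active = False, going_up = False
After iteration 4: j = 4, count = 2, active = True, going_up = True
After iteration 5: j = 5, count = 2, active = True, going_up = True
After iteration 6: j = 6, count = 3, active = False, going_up = False
After iteration 7: j = 7, count = 4, active = True, going_up = True
After iteration 8: j = 8, count = 5, active = False, going_up = False
After iteration 9: j = 9, count = 6, active = True, going_up = True
Loop ends.

Final answer: 6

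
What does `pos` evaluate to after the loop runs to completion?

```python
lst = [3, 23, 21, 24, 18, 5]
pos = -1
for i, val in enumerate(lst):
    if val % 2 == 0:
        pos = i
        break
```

Let's trace through this code step by step.

Initialize: lst = [3, 23, 21, 24, 18, 5]
Initialize: pos = -1
Entering loop: for i, val in enumerate(lst):
After iteration 1: i = 0, val = 3, pos = -1
After iteration 2: i = 1, val = 23, pos = -1
After iteration 3: i = 2, val = 21, pos = -1
After iteration 4: i = 3, val = 24, pos = 3
Loop ends.

Final answer: 3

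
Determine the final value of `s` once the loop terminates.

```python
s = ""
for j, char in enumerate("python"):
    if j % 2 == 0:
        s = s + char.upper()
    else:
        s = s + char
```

Let's trace through this code step by step.

Initialize: s = ''
Entering loop: for j, char in enumerate("python"):
After iteration 1: j = 0, char = 'p', s = 'P'
After iteration 2: j = 1, char = 'y', s = 'Py'
After iteration 3: j = 2, char = 't', s = 'PyT'
After iteration 4: j = 3, char = 'h', s = 'PyTh'
After iteration 5: j = 4, char = 'o', s = 'PyThO'
After iteration 6: j = 5, char = 'n', s = 'PyThOn'
Loop ends.

Final answer: 'PyThOn'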